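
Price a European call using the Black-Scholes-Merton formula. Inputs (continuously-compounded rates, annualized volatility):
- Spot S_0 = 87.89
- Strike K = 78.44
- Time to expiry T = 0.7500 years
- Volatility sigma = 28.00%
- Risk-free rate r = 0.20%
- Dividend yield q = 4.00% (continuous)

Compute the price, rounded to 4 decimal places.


d1 = (ln(S/K) + (r - q + 0.5*sigma^2) * T) / (sigma * sqrt(T)) = 0.47281701
d2 = d1 - sigma * sqrt(T) = 0.23032989
exp(-rT) = 0.99850112; exp(-qT) = 0.97044553
C = S_0 * exp(-qT) * N(d1) - K * exp(-rT) * N(d2)
N(d1) = 0.68182813; N(d2) = 0.59108228
C = 87.8900 * 0.97044553 * 0.68182813 - 78.4400 * 0.99850112 * 0.59108228 = 11.8598

Answer: Price = 11.8598


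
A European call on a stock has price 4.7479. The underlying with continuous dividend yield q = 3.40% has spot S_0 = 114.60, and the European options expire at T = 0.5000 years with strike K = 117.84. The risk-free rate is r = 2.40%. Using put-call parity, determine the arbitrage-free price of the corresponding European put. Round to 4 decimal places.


Answer: Put price = 8.5140

Derivation:
Put-call parity: C - P = S_0 * exp(-qT) - K * exp(-rT).
S_0 * exp(-qT) = 114.6000 * 0.98314368 = 112.66826626
K * exp(-rT) = 117.8400 * 0.98807171 = 116.43437064
P = C - S*exp(-qT) + K*exp(-rT)
P = 4.7479 - 112.66826626 + 116.43437064 = 8.5140


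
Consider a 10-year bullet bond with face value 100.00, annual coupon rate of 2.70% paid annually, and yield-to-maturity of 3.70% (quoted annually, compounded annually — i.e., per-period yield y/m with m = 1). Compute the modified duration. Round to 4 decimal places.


Answer: Modified duration = 8.5221

Derivation:
Coupon per period c = face * coupon_rate / m = 2.700000
Periods per year m = 1; per-period yield y/m = 0.037000
Number of cashflows N = 10
Cashflows (t years, CF_t, discount factor 1/(1+y/m)^(m*t), PV):
  t = 1.0000: CF_t = 2.700000, DF = 0.964320, PV = 2.603664
  t = 2.0000: CF_t = 2.700000, DF = 0.929913, PV = 2.510766
  t = 3.0000: CF_t = 2.700000, DF = 0.896734, PV = 2.421182
  t = 4.0000: CF_t = 2.700000, DF = 0.864739, PV = 2.334795
  t = 5.0000: CF_t = 2.700000, DF = 0.833885, PV = 2.251490
  t = 6.0000: CF_t = 2.700000, DF = 0.804132, PV = 2.171157
  t = 7.0000: CF_t = 2.700000, DF = 0.775441, PV = 2.093690
  t = 8.0000: CF_t = 2.700000, DF = 0.747773, PV = 2.018988
  t = 9.0000: CF_t = 2.700000, DF = 0.721093, PV = 1.946951
  t = 10.0000: CF_t = 102.700000, DF = 0.695364, PV = 71.413921
Price P = sum_t PV_t = 91.766605
First compute Macaulay numerator sum_t t * PV_t:
  t * PV_t at t = 1.0000: 2.603664
  t * PV_t at t = 2.0000: 5.021532
  t * PV_t at t = 3.0000: 7.263547
  t * PV_t at t = 4.0000: 9.339180
  t * PV_t at t = 5.0000: 11.257449
  t * PV_t at t = 6.0000: 13.026942
  t * PV_t at t = 7.0000: 14.655833
  t * PV_t at t = 8.0000: 16.151903
  t * PV_t at t = 9.0000: 17.522556
  t * PV_t at t = 10.0000: 714.139212
Macaulay duration D = 810.981818 / 91.766605 = 8.837440
Modified duration = D / (1 + y/m) = 8.837440 / (1 + 0.037000) = 8.522121


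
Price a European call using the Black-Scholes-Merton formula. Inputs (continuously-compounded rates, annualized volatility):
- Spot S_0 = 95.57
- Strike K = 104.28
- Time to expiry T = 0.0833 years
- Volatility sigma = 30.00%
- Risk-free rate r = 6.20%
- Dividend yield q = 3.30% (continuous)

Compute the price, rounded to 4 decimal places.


Answer: Price = 0.7454

Derivation:
d1 = (ln(S/K) + (r - q + 0.5*sigma^2) * T) / (sigma * sqrt(T)) = -0.93614623
d2 = d1 - sigma * sqrt(T) = -1.02273145
exp(-rT) = 0.99484871; exp(-qT) = 0.99725487
C = S_0 * exp(-qT) * N(d1) - K * exp(-rT) * N(d2)
N(d1) = 0.17459895; N(d2) = 0.15321742
C = 95.5700 * 0.99725487 * 0.17459895 - 104.2800 * 0.99484871 * 0.15321742 = 0.7454


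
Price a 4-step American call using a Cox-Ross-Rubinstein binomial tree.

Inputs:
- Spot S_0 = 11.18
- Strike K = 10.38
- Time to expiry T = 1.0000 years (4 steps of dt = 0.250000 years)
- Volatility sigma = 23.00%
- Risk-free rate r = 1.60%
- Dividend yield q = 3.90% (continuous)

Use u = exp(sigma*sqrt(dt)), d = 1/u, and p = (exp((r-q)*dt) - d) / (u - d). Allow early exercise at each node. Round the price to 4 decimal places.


dt = T/N = 0.250000
u = exp(sigma*sqrt(dt)) = 1.121873; d = 1/u = 0.891366
p = (exp((r-q)*dt) - d) / (u - d) = 0.446408
Discount per step: exp(-r*dt) = 0.996008
Stock lattice S(k, i) with i counting down-moves:
  k=0: S(0,0) = 11.1800
  k=1: S(1,0) = 12.5425; S(1,1) = 9.9655
  k=2: S(2,0) = 14.0711; S(2,1) = 11.1800; S(2,2) = 8.8829
  k=3: S(3,0) = 15.7860; S(3,1) = 12.5425; S(3,2) = 9.9655; S(3,3) = 7.9179
  k=4: S(4,0) = 17.7099; S(4,1) = 14.0711; S(4,2) = 11.1800; S(4,3) = 8.8829; S(4,4) = 7.0578
Terminal payoffs V(N, i) = max(S_T - K, 0):
  V(4,0) = 7.329947; V(4,1) = 3.691148; V(4,2) = 0.800000; V(4,3) = 0.000000; V(4,4) = 0.000000
Backward induction: V(k, i) = exp(-r*dt) * [p * V(k+1, i) + (1-p) * V(k+1, i+1)]; then take max(V_cont, immediate exercise) for American.
  V(3,0) = exp(-r*dt) * [p*7.329947 + (1-p)*3.691148] = 5.294318; exercise = 5.406047; V(3,0) = max -> 5.406047
  V(3,1) = exp(-r*dt) * [p*3.691148 + (1-p)*0.800000] = 2.082287; exercise = 2.162545; V(3,1) = max -> 2.162545
  V(3,2) = exp(-r*dt) * [p*0.800000 + (1-p)*0.000000] = 0.355701; exercise = 0.000000; V(3,2) = max -> 0.355701
  V(3,3) = exp(-r*dt) * [p*0.000000 + (1-p)*0.000000] = 0.000000; exercise = 0.000000; V(3,3) = max -> 0.000000
  V(2,0) = exp(-r*dt) * [p*5.406047 + (1-p)*2.162545] = 3.596058; exercise = 3.691148; V(2,0) = max -> 3.691148
  V(2,1) = exp(-r*dt) * [p*2.162545 + (1-p)*0.355701] = 1.157651; exercise = 0.800000; V(2,1) = max -> 1.157651
  V(2,2) = exp(-r*dt) * [p*0.355701 + (1-p)*0.000000] = 0.158154; exercise = 0.000000; V(2,2) = max -> 0.158154
  V(1,0) = exp(-r*dt) * [p*3.691148 + (1-p)*1.157651] = 2.279489; exercise = 2.162545; V(1,0) = max -> 2.279489
  V(1,1) = exp(-r*dt) * [p*1.157651 + (1-p)*0.158154] = 0.601925; exercise = 0.000000; V(1,1) = max -> 0.601925
  V(0,0) = exp(-r*dt) * [p*2.279489 + (1-p)*0.601925] = 1.345411; exercise = 0.800000; V(0,0) = max -> 1.345411

Answer: Price = V(0,0) = 1.3454


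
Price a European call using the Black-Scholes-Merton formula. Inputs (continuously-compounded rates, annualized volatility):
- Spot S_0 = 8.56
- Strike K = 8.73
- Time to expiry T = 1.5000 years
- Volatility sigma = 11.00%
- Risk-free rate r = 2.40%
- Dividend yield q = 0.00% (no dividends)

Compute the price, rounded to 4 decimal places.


Answer: Price = 0.5287

Derivation:
d1 = (ln(S/K) + (r - q + 0.5*sigma^2) * T) / (sigma * sqrt(T)) = 0.18860938
d2 = d1 - sigma * sqrt(T) = 0.05388744
exp(-rT) = 0.96464029; exp(-qT) = 1.00000000
C = S_0 * exp(-qT) * N(d1) - K * exp(-rT) * N(d2)
N(d1) = 0.57480051; N(d2) = 0.52148758
C = 8.5600 * 1.00000000 * 0.57480051 - 8.7300 * 0.96464029 * 0.52148758 = 0.5287


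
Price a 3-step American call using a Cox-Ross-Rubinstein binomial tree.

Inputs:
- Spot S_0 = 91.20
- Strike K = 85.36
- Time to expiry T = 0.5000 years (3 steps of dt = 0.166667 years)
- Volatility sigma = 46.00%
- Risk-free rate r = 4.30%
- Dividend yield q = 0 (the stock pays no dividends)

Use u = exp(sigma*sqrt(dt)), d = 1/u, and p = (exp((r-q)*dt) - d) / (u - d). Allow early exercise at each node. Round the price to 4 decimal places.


dt = T/N = 0.166667
u = exp(sigma*sqrt(dt)) = 1.206585; d = 1/u = 0.828785
p = (exp((r-q)*dt) - d) / (u - d) = 0.472227
Discount per step: exp(-r*dt) = 0.992859
Stock lattice S(k, i) with i counting down-moves:
  k=0: S(0,0) = 91.2000
  k=1: S(1,0) = 110.0406; S(1,1) = 75.5852
  k=2: S(2,0) = 132.7733; S(2,1) = 91.2000; S(2,2) = 62.6439
  k=3: S(3,0) = 160.2023; S(3,1) = 110.0406; S(3,2) = 75.5852; S(3,3) = 51.9183
Terminal payoffs V(N, i) = max(S_T - K, 0):
  V(3,0) = 74.842323; V(3,1) = 24.680569; V(3,2) = 0.000000; V(3,3) = 0.000000
Backward induction: V(k, i) = exp(-r*dt) * [p * V(k+1, i) + (1-p) * V(k+1, i+1)]; then take max(V_cont, immediate exercise) for American.
  V(2,0) = exp(-r*dt) * [p*74.842323 + (1-p)*24.680569] = 48.022881; exercise = 47.413321; V(2,0) = max -> 48.022881
  V(2,1) = exp(-r*dt) * [p*24.680569 + (1-p)*0.000000] = 11.571593; exercise = 5.840000; V(2,1) = max -> 11.571593
  V(2,2) = exp(-r*dt) * [p*0.000000 + (1-p)*0.000000] = 0.000000; exercise = 0.000000; V(2,2) = max -> 0.000000
  V(1,0) = exp(-r*dt) * [p*48.022881 + (1-p)*11.571593] = 28.579305; exercise = 24.680569; V(1,0) = max -> 28.579305
  V(1,1) = exp(-r*dt) * [p*11.571593 + (1-p)*0.000000] = 5.425392; exercise = 0.000000; V(1,1) = max -> 5.425392
  V(0,0) = exp(-r*dt) * [p*28.579305 + (1-p)*5.425392] = 16.242462; exercise = 5.840000; V(0,0) = max -> 16.242462

Answer: Price = V(0,0) = 16.2425


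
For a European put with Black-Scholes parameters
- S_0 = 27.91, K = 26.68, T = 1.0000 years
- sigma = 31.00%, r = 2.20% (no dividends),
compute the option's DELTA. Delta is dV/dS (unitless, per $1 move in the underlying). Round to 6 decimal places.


Answer: Delta = -0.355186

Derivation:
d1 = 0.3713575048; d2 = 0.0613575048
phi(d1) = 0.3723609009; exp(-qT) = 1.0000000000; exp(-rT) = 0.9782402351
N(-d1) = 0.3551856362
Delta = -exp(-qT) * N(-d1) = -1.0000000000 * 0.3551856362 = -0.355186


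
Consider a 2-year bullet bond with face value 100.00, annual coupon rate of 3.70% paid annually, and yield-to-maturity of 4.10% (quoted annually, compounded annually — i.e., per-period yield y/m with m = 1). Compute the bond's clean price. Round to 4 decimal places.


Answer: Price = 99.2466

Derivation:
Coupon per period c = face * coupon_rate / m = 3.700000
Periods per year m = 1; per-period yield y/m = 0.041000
Number of cashflows N = 2
Cashflows (t years, CF_t, discount factor 1/(1+y/m)^(m*t), PV):
  t = 1.0000: CF_t = 3.700000, DF = 0.960615, PV = 3.554275
  t = 2.0000: CF_t = 103.700000, DF = 0.922781, PV = 95.692367
Price P = sum_t PV_t = 99.246642


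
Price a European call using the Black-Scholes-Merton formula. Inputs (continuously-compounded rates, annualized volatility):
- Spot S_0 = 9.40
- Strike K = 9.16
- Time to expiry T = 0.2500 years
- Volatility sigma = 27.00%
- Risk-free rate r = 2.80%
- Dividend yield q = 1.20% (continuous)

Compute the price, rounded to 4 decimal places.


d1 = (ln(S/K) + (r - q + 0.5*sigma^2) * T) / (sigma * sqrt(T)) = 0.28871119
d2 = d1 - sigma * sqrt(T) = 0.15371119
exp(-rT) = 0.99302444; exp(-qT) = 0.99700450
C = S_0 * exp(-qT) * N(d1) - K * exp(-rT) * N(d2)
N(d1) = 0.61359880; N(d2) = 0.56108127
C = 9.4000 * 0.99700450 * 0.61359880 - 9.1600 * 0.99302444 * 0.56108127 = 0.6469

Answer: Price = 0.6469


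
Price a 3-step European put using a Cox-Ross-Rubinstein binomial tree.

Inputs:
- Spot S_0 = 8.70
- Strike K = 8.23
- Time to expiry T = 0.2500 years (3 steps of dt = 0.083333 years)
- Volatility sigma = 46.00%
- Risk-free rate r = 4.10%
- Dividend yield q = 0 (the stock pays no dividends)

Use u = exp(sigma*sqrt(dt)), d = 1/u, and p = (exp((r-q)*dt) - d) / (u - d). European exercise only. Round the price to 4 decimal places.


Answer: Price = V(0,0) = 0.5690

Derivation:
dt = T/N = 0.083333
u = exp(sigma*sqrt(dt)) = 1.142011; d = 1/u = 0.875648
p = (exp((r-q)*dt) - d) / (u - d) = 0.479700
Discount per step: exp(-r*dt) = 0.996589
Stock lattice S(k, i) with i counting down-moves:
  k=0: S(0,0) = 8.7000
  k=1: S(1,0) = 9.9355; S(1,1) = 7.6181
  k=2: S(2,0) = 11.3464; S(2,1) = 8.7000; S(2,2) = 6.6708
  k=3: S(3,0) = 12.9578; S(3,1) = 9.9355; S(3,2) = 7.6181; S(3,3) = 5.8413
Terminal payoffs V(N, i) = max(K - S_T, 0):
  V(3,0) = 0.000000; V(3,1) = 0.000000; V(3,2) = 0.611858; V(3,3) = 2.388712
Backward induction: V(k, i) = exp(-r*dt) * [p * V(k+1, i) + (1-p) * V(k+1, i+1)].
  V(2,0) = exp(-r*dt) * [p*0.000000 + (1-p)*0.000000] = 0.000000
  V(2,1) = exp(-r*dt) * [p*0.000000 + (1-p)*0.611858] = 0.317264
  V(2,2) = exp(-r*dt) * [p*0.611858 + (1-p)*2.388712] = 1.531115
  V(1,0) = exp(-r*dt) * [p*0.000000 + (1-p)*0.317264] = 0.164509
  V(1,1) = exp(-r*dt) * [p*0.317264 + (1-p)*1.531115] = 0.945594
  V(0,0) = exp(-r*dt) * [p*0.164509 + (1-p)*0.945594] = 0.568960


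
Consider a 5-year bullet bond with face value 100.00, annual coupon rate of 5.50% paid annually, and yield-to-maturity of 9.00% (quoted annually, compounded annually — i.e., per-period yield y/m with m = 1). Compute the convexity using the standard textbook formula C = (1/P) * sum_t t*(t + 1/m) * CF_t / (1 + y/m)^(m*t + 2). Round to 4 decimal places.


Answer: Convexity = 21.6669

Derivation:
Coupon per period c = face * coupon_rate / m = 5.500000
Periods per year m = 1; per-period yield y/m = 0.090000
Number of cashflows N = 5
Cashflows (t years, CF_t, discount factor 1/(1+y/m)^(m*t), PV):
  t = 1.0000: CF_t = 5.500000, DF = 0.917431, PV = 5.045872
  t = 2.0000: CF_t = 5.500000, DF = 0.841680, PV = 4.629240
  t = 3.0000: CF_t = 5.500000, DF = 0.772183, PV = 4.247009
  t = 4.0000: CF_t = 5.500000, DF = 0.708425, PV = 3.896339
  t = 5.0000: CF_t = 105.500000, DF = 0.649931, PV = 68.567761
Price P = sum_t PV_t = 86.386221
Convexity numerator sum_t t*(t + 1/m) * CF_t / (1+y/m)^(m*t + 2):
  t = 1.0000: term = 8.494018
  t = 2.0000: term = 23.378032
  t = 3.0000: term = 42.895471
  t = 4.0000: term = 65.589406
  t = 5.0000: term = 1731.363385
Convexity = (1/P) * sum = 1871.720313 / 86.386221 = 21.666885


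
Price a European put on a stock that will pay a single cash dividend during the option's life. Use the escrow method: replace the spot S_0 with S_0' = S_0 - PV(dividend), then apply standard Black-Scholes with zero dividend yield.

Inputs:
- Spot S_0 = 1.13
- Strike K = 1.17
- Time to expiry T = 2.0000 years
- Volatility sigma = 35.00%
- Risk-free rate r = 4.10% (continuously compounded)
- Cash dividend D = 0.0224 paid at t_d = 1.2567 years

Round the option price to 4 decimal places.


Answer: Price = 0.1986

Derivation:
PV(D) = D * exp(-r * t_d) = 0.0224 * 0.94978019 = 0.02127508
S_0' = S_0 - PV(D) = 1.1300 - 0.02127508 = 1.10872492
d1 = (ln(S_0'/K) + (r + sigma^2/2)*T) / (sigma*sqrt(T)) = 0.30447389
d2 = d1 - sigma*sqrt(T) = -0.19050085
exp(-rT) = 0.92127196
N(-d1) = 0.38038344; N(-d2) = 0.57554166
P = K * exp(-rT) * N(-d2) - S_0' * N(-d1) = 1.1700 * 0.92127196 * 0.57554166 - 1.10872492 * 0.38038344 = 0.1986


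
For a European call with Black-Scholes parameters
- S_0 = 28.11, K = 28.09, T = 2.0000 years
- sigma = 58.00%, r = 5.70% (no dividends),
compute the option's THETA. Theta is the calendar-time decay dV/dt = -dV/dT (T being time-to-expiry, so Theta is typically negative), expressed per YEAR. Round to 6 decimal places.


Answer: Theta = -2.538976

Derivation:
d1 = 0.5499727123; d2 = -0.2702711539
phi(d1) = 0.3429490019; exp(-qT) = 1.0000000000; exp(-rT) = 0.8922579559
Theta = -S*exp(-qT)*phi(d1)*sigma/(2*sqrt(T)) - r*K*exp(-rT)*N(d2) + q*S*exp(-qT)*N(d1)
N(d1) = 0.7088309550; N(d2) = 0.3934758278; sqrt(T) = 1.4142135624
Term 1 = -28.1100 * 1.0000000000 * 0.3429490019 * 0.5800 / (2 * 1.4142135624) = -1.9768485064
Term 2 = -0.0570 * 28.0900 * 0.8922579559 * 0.3934758278 = -0.5621278231
Term 3 = 0 (no dividend yield, q = 0)
Theta = -1.9768485064 + (-0.5621278231) + (0.0000000000) = -2.538976


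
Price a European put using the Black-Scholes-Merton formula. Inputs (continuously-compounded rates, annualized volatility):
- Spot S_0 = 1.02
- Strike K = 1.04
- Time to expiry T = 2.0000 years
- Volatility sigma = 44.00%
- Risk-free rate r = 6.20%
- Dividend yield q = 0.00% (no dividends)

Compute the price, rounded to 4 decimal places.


d1 = (ln(S/K) + (r - q + 0.5*sigma^2) * T) / (sigma * sqrt(T)) = 0.47919649
d2 = d1 - sigma * sqrt(T) = -0.14305748
exp(-rT) = 0.88337984; exp(-qT) = 1.00000000
P = K * exp(-rT) * N(-d2) - S_0 * exp(-qT) * N(-d1)
N(-d1) = 0.31589943; N(-d2) = 0.55687761
P = 1.0400 * 0.88337984 * 0.55687761 - 1.0200 * 1.00000000 * 0.31589943 = 0.1894

Answer: Price = 0.1894


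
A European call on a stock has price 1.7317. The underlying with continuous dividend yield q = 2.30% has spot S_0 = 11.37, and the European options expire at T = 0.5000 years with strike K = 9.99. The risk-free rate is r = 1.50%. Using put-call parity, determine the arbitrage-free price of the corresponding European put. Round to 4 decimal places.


Put-call parity: C - P = S_0 * exp(-qT) - K * exp(-rT).
S_0 * exp(-qT) = 11.3700 * 0.98856587 = 11.23999397
K * exp(-rT) = 9.9900 * 0.99252805 = 9.91535527
P = C - S*exp(-qT) + K*exp(-rT)
P = 1.7317 - 11.23999397 + 9.91535527 = 0.4071

Answer: Put price = 0.4071


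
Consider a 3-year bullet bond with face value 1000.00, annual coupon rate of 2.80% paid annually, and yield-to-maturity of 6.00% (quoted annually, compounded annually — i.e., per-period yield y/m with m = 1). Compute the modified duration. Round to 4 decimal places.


Answer: Modified duration = 2.7500

Derivation:
Coupon per period c = face * coupon_rate / m = 28.000000
Periods per year m = 1; per-period yield y/m = 0.060000
Number of cashflows N = 3
Cashflows (t years, CF_t, discount factor 1/(1+y/m)^(m*t), PV):
  t = 1.0000: CF_t = 28.000000, DF = 0.943396, PV = 26.415094
  t = 2.0000: CF_t = 28.000000, DF = 0.889996, PV = 24.919900
  t = 3.0000: CF_t = 1028.000000, DF = 0.839619, PV = 863.128623
Price P = sum_t PV_t = 914.463618
First compute Macaulay numerator sum_t t * PV_t:
  t * PV_t at t = 1.0000: 26.415094
  t * PV_t at t = 2.0000: 49.839801
  t * PV_t at t = 3.0000: 2589.385869
Macaulay duration D = 2665.640764 / 914.463618 = 2.914977
Modified duration = D / (1 + y/m) = 2.914977 / (1 + 0.060000) = 2.749979


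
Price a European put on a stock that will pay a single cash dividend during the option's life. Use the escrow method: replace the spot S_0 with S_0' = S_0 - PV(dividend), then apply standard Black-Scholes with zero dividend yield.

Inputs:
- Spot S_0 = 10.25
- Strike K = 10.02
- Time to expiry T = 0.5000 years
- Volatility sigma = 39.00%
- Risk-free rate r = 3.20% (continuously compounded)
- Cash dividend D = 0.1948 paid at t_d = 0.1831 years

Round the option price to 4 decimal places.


PV(D) = D * exp(-r * t_d) = 0.1948 * 0.99415793 = 0.19366197
S_0' = S_0 - PV(D) = 10.2500 - 0.19366197 = 10.05633803
d1 = (ln(S_0'/K) + (r + sigma^2/2)*T) / (sigma*sqrt(T)) = 0.20903161
d2 = d1 - sigma*sqrt(T) = -0.06674004
exp(-rT) = 0.98412732
N(-d1) = 0.41721178; N(-d2) = 0.52660567
P = K * exp(-rT) * N(-d2) - S_0' * N(-d1) = 10.0200 * 0.98412732 * 0.52660567 - 10.05633803 * 0.41721178 = 0.9972

Answer: Price = 0.9972


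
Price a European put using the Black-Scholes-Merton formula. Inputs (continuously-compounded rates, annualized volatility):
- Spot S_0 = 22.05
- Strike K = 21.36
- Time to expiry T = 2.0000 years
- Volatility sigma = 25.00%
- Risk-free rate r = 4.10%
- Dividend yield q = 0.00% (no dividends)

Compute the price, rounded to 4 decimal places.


d1 = (ln(S/K) + (r - q + 0.5*sigma^2) * T) / (sigma * sqrt(T)) = 0.49863074
d2 = d1 - sigma * sqrt(T) = 0.14507735
exp(-rT) = 0.92127196; exp(-qT) = 1.00000000
P = K * exp(-rT) * N(-d2) - S_0 * exp(-qT) * N(-d1)
N(-d1) = 0.30901977; N(-d2) = 0.44232490
P = 21.3600 * 0.92127196 * 0.44232490 - 22.0500 * 1.00000000 * 0.30901977 = 1.8903

Answer: Price = 1.8903


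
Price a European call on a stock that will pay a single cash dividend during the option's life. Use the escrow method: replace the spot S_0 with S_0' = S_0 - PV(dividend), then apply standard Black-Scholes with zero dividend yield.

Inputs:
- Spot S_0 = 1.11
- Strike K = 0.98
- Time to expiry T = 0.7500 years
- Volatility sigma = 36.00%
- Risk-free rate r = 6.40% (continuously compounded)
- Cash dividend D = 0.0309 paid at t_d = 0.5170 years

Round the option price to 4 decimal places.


PV(D) = D * exp(-r * t_d) = 0.0309 * 0.96745342 = 0.02989431
S_0' = S_0 - PV(D) = 1.1100 - 0.02989431 = 1.08010569
d1 = (ln(S_0'/K) + (r + sigma^2/2)*T) / (sigma*sqrt(T)) = 0.62181139
d2 = d1 - sigma*sqrt(T) = 0.31004224
exp(-rT) = 0.95313379
N(d1) = 0.73296705; N(d2) = 0.62173558
C = S_0' * N(d1) - K * exp(-rT) * N(d2) = 1.08010569 * 0.73296705 - 0.9800 * 0.95313379 * 0.62173558 = 0.2109

Answer: Price = 0.2109


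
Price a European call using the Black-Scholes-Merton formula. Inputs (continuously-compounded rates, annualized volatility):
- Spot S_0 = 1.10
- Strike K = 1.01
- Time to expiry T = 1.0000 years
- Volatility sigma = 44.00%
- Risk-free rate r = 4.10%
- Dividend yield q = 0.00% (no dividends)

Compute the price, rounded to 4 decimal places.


Answer: Price = 0.2527

Derivation:
d1 = (ln(S/K) + (r - q + 0.5*sigma^2) * T) / (sigma * sqrt(T)) = 0.50718147
d2 = d1 - sigma * sqrt(T) = 0.06718147
exp(-rT) = 0.95982913; exp(-qT) = 1.00000000
C = S_0 * exp(-qT) * N(d1) - K * exp(-rT) * N(d2)
N(d1) = 0.69398625; N(d2) = 0.52678138
C = 1.1000 * 1.00000000 * 0.69398625 - 1.0100 * 0.95982913 * 0.52678138 = 0.2527


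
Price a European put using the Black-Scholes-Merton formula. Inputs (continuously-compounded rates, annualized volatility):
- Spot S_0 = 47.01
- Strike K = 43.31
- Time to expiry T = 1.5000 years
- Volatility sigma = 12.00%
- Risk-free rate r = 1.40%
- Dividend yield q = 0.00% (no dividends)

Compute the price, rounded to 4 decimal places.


d1 = (ln(S/K) + (r - q + 0.5*sigma^2) * T) / (sigma * sqrt(T)) = 0.77415300
d2 = d1 - sigma * sqrt(T) = 0.62718361
exp(-rT) = 0.97921896; exp(-qT) = 1.00000000
P = K * exp(-rT) * N(-d2) - S_0 * exp(-qT) * N(-d1)
N(-d1) = 0.21942016; N(-d2) = 0.26526944
P = 43.3100 * 0.97921896 * 0.26526944 - 47.0100 * 1.00000000 * 0.21942016 = 0.9351

Answer: Price = 0.9351


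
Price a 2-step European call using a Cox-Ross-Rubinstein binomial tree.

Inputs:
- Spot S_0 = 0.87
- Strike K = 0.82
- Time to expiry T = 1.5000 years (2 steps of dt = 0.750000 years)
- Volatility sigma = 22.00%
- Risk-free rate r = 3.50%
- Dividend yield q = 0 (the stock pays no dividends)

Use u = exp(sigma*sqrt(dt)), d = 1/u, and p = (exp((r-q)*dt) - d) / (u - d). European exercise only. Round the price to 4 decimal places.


dt = T/N = 0.750000
u = exp(sigma*sqrt(dt)) = 1.209885; d = 1/u = 0.826525
p = (exp((r-q)*dt) - d) / (u - d) = 0.521892
Discount per step: exp(-r*dt) = 0.974092
Stock lattice S(k, i) with i counting down-moves:
  k=0: S(0,0) = 0.8700
  k=1: S(1,0) = 1.0526; S(1,1) = 0.7191
  k=2: S(2,0) = 1.2735; S(2,1) = 0.8700; S(2,2) = 0.5943
Terminal payoffs V(N, i) = max(S_T - K, 0):
  V(2,0) = 0.453526; V(2,1) = 0.050000; V(2,2) = 0.000000
Backward induction: V(k, i) = exp(-r*dt) * [p * V(k+1, i) + (1-p) * V(k+1, i+1)].
  V(1,0) = exp(-r*dt) * [p*0.453526 + (1-p)*0.050000] = 0.253845
  V(1,1) = exp(-r*dt) * [p*0.050000 + (1-p)*0.000000] = 0.025419
  V(0,0) = exp(-r*dt) * [p*0.253845 + (1-p)*0.025419] = 0.140885

Answer: Price = V(0,0) = 0.1409


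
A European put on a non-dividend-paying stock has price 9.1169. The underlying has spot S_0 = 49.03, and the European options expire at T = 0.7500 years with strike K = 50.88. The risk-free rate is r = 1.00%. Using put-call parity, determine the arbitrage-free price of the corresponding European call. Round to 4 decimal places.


Answer: Call price = 7.6471

Derivation:
Put-call parity: C - P = S_0 * exp(-qT) - K * exp(-rT).
S_0 * exp(-qT) = 49.0300 * 1.00000000 = 49.03000000
K * exp(-rT) = 50.8800 * 0.99252805 = 50.49982743
C = P + S*exp(-qT) - K*exp(-rT)
C = 9.1169 + 49.03000000 - 50.49982743 = 7.6471


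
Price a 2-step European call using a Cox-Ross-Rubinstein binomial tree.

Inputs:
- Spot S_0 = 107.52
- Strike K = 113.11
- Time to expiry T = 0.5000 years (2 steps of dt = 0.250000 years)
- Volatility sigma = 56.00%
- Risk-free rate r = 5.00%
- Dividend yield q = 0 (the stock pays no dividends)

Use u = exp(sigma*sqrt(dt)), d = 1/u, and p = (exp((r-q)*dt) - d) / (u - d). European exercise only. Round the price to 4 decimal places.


dt = T/N = 0.250000
u = exp(sigma*sqrt(dt)) = 1.323130; d = 1/u = 0.755784
p = (exp((r-q)*dt) - d) / (u - d) = 0.452624
Discount per step: exp(-r*dt) = 0.987578
Stock lattice S(k, i) with i counting down-moves:
  k=0: S(0,0) = 107.5200
  k=1: S(1,0) = 142.2629; S(1,1) = 81.2619
  k=2: S(2,0) = 188.2323; S(2,1) = 107.5200; S(2,2) = 61.4164
Terminal payoffs V(N, i) = max(S_T - K, 0):
  V(2,0) = 75.122307; V(2,1) = 0.000000; V(2,2) = 0.000000
Backward induction: V(k, i) = exp(-r*dt) * [p * V(k+1, i) + (1-p) * V(k+1, i+1)].
  V(1,0) = exp(-r*dt) * [p*75.122307 + (1-p)*0.000000] = 33.579812
  V(1,1) = exp(-r*dt) * [p*0.000000 + (1-p)*0.000000] = 0.000000
  V(0,0) = exp(-r*dt) * [p*33.579812 + (1-p)*0.000000] = 15.010239

Answer: Price = V(0,0) = 15.0102


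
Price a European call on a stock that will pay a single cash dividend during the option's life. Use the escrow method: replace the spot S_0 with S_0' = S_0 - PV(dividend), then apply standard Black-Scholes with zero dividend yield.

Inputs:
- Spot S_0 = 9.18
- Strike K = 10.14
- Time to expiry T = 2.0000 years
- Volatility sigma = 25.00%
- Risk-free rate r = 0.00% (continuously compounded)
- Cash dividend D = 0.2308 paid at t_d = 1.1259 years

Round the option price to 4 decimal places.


Answer: Price = 0.8256

Derivation:
PV(D) = D * exp(-r * t_d) = 0.2308 * 1.00000000 = 0.23080000
S_0' = S_0 - PV(D) = 9.1800 - 0.23080000 = 8.94920000
d1 = (ln(S_0'/K) + (r + sigma^2/2)*T) / (sigma*sqrt(T)) = -0.17656133
d2 = d1 - sigma*sqrt(T) = -0.53011472
exp(-rT) = 1.00000000
N(d1) = 0.42992649; N(d2) = 0.29801620
C = S_0' * N(d1) - K * exp(-rT) * N(d2) = 8.94920000 * 0.42992649 - 10.1400 * 1.00000000 * 0.29801620 = 0.8256


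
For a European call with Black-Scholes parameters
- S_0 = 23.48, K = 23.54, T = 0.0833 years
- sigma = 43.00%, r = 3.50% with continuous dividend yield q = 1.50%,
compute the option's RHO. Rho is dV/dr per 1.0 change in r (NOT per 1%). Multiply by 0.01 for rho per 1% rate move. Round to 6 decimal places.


d1 = 0.0549127900; d2 = -0.0691926893
phi(d1) = 0.3983412454; exp(-qT) = 0.9987512803; exp(-rT) = 0.9970887459
N(d2) = 0.4724181211
Rho = K*T*exp(-rT)*N(d2) = 23.5400 * 0.0833 * 0.9970887459 * 0.4724181211 = 0.923659

Answer: Rho = 0.923659


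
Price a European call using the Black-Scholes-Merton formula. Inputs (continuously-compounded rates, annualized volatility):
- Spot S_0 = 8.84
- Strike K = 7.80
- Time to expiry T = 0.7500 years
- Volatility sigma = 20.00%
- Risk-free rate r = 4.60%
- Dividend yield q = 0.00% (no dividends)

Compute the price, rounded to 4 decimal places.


Answer: Price = 1.4406

Derivation:
d1 = (ln(S/K) + (r - q + 0.5*sigma^2) * T) / (sigma * sqrt(T)) = 1.00841813
d2 = d1 - sigma * sqrt(T) = 0.83521305
exp(-rT) = 0.96608834; exp(-qT) = 1.00000000
C = S_0 * exp(-qT) * N(d1) - K * exp(-rT) * N(d2)
N(d1) = 0.84337311; N(d2) = 0.79820112
C = 8.8400 * 1.00000000 * 0.84337311 - 7.8000 * 0.96608834 * 0.79820112 = 1.4406


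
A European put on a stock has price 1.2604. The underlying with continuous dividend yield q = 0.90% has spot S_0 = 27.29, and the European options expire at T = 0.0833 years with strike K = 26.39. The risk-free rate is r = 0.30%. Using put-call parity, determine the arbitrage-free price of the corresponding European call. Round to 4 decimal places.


Answer: Call price = 2.1465

Derivation:
Put-call parity: C - P = S_0 * exp(-qT) - K * exp(-rT).
S_0 * exp(-qT) = 27.2900 * 0.99925058 = 27.26954835
K * exp(-rT) = 26.3900 * 0.99975013 = 26.38340596
C = P + S*exp(-qT) - K*exp(-rT)
C = 1.2604 + 27.26954835 - 26.38340596 = 2.1465


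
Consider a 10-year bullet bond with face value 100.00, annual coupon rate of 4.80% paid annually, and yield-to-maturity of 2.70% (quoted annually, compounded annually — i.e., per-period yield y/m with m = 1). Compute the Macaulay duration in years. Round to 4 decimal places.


Coupon per period c = face * coupon_rate / m = 4.800000
Periods per year m = 1; per-period yield y/m = 0.027000
Number of cashflows N = 10
Cashflows (t years, CF_t, discount factor 1/(1+y/m)^(m*t), PV):
  t = 1.0000: CF_t = 4.800000, DF = 0.973710, PV = 4.673807
  t = 2.0000: CF_t = 4.800000, DF = 0.948111, PV = 4.550932
  t = 3.0000: CF_t = 4.800000, DF = 0.923185, PV = 4.431287
  t = 4.0000: CF_t = 4.800000, DF = 0.898914, PV = 4.314788
  t = 5.0000: CF_t = 4.800000, DF = 0.875282, PV = 4.201352
  t = 6.0000: CF_t = 4.800000, DF = 0.852270, PV = 4.090897
  t = 7.0000: CF_t = 4.800000, DF = 0.829864, PV = 3.983347
  t = 8.0000: CF_t = 4.800000, DF = 0.808047, PV = 3.878624
  t = 9.0000: CF_t = 4.800000, DF = 0.786803, PV = 3.776654
  t = 10.0000: CF_t = 104.800000, DF = 0.766118, PV = 80.289148
Price P = sum_t PV_t = 118.190836
Macaulay numerator sum_t t * PV_t:
  t * PV_t at t = 1.0000: 4.673807
  t * PV_t at t = 2.0000: 9.101864
  t * PV_t at t = 3.0000: 13.293862
  t * PV_t at t = 4.0000: 17.259152
  t * PV_t at t = 5.0000: 21.006758
  t * PV_t at t = 6.0000: 24.545384
  t * PV_t at t = 7.0000: 27.883428
  t * PV_t at t = 8.0000: 31.028993
  t * PV_t at t = 9.0000: 33.989890
  t * PV_t at t = 10.0000: 802.891475
Macaulay duration D = (sum_t t * PV_t) / P = 985.674612 / 118.190836 = 8.339687

Answer: Macaulay duration = 8.3397 years


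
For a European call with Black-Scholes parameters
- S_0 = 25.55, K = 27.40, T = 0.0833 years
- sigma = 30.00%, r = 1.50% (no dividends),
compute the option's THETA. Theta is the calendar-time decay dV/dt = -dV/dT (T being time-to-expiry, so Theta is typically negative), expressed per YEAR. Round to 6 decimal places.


Answer: Theta = -4.082551

Derivation:
d1 = -0.7496394666; d2 = -0.8362246848
phi(d1) = 0.3012188512; exp(-qT) = 1.0000000000; exp(-rT) = 0.9987512803
Theta = -S*exp(-qT)*phi(d1)*sigma/(2*sqrt(T)) - r*K*exp(-rT)*N(d2) + q*S*exp(-qT)*N(d1)
N(d1) = 0.2267359371; N(d2) = 0.2015142570; sqrt(T) = 0.2886173938
Term 1 = -25.5500 * 1.0000000000 * 0.3012188512 * 0.3000 / (2 * 0.2886173938) = -3.9998325535
Term 2 = -0.0150 * 27.4000 * 0.9987512803 * 0.2015142570 = -0.0827189377
Term 3 = 0 (no dividend yield, q = 0)
Theta = -3.9998325535 + (-0.0827189377) + (0.0000000000) = -4.082551


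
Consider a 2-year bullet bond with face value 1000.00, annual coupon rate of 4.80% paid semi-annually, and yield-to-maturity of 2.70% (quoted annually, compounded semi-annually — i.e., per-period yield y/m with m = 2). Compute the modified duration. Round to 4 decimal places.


Coupon per period c = face * coupon_rate / m = 24.000000
Periods per year m = 2; per-period yield y/m = 0.013500
Number of cashflows N = 4
Cashflows (t years, CF_t, discount factor 1/(1+y/m)^(m*t), PV):
  t = 0.5000: CF_t = 24.000000, DF = 0.986680, PV = 23.680316
  t = 1.0000: CF_t = 24.000000, DF = 0.973537, PV = 23.364890
  t = 1.5000: CF_t = 24.000000, DF = 0.960569, PV = 23.053665
  t = 2.0000: CF_t = 1024.000000, DF = 0.947774, PV = 970.521017
Price P = sum_t PV_t = 1040.619887
First compute Macaulay numerator sum_t t * PV_t:
  t * PV_t at t = 0.5000: 11.840158
  t * PV_t at t = 1.0000: 23.364890
  t * PV_t at t = 1.5000: 34.580498
  t * PV_t at t = 2.0000: 1941.042033
Macaulay duration D = 2010.827579 / 1040.619887 = 1.932336
Modified duration = D / (1 + y/m) = 1.932336 / (1 + 0.013500) = 1.906597

Answer: Modified duration = 1.9066


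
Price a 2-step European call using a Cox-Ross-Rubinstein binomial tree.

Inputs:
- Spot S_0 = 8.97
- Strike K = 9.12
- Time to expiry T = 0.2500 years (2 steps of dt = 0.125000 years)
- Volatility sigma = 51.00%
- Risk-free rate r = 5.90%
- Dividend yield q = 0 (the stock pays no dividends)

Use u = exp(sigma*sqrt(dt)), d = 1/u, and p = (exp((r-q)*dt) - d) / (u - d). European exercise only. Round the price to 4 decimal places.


dt = T/N = 0.125000
u = exp(sigma*sqrt(dt)) = 1.197591; d = 1/u = 0.835009
p = (exp((r-q)*dt) - d) / (u - d) = 0.475459
Discount per step: exp(-r*dt) = 0.992652
Stock lattice S(k, i) with i counting down-moves:
  k=0: S(0,0) = 8.9700
  k=1: S(1,0) = 10.7424; S(1,1) = 7.4900
  k=2: S(2,0) = 12.8650; S(2,1) = 8.9700; S(2,2) = 6.2542
Terminal payoffs V(N, i) = max(S_T - K, 0):
  V(2,0) = 3.744996; V(2,1) = 0.000000; V(2,2) = 0.000000
Backward induction: V(k, i) = exp(-r*dt) * [p * V(k+1, i) + (1-p) * V(k+1, i+1)].
  V(1,0) = exp(-r*dt) * [p*3.744996 + (1-p)*0.000000] = 1.767509
  V(1,1) = exp(-r*dt) * [p*0.000000 + (1-p)*0.000000] = 0.000000
  V(0,0) = exp(-r*dt) * [p*1.767509 + (1-p)*0.000000] = 0.834203

Answer: Price = V(0,0) = 0.8342


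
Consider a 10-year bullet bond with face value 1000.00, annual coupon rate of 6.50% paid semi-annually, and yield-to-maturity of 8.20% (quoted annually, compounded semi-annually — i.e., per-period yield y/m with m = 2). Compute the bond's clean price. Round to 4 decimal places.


Coupon per period c = face * coupon_rate / m = 32.500000
Periods per year m = 2; per-period yield y/m = 0.041000
Number of cashflows N = 20
Cashflows (t years, CF_t, discount factor 1/(1+y/m)^(m*t), PV):
  t = 0.5000: CF_t = 32.500000, DF = 0.960615, PV = 31.219981
  t = 1.0000: CF_t = 32.500000, DF = 0.922781, PV = 29.990375
  t = 1.5000: CF_t = 32.500000, DF = 0.886437, PV = 28.809198
  t = 2.0000: CF_t = 32.500000, DF = 0.851524, PV = 27.674542
  t = 2.5000: CF_t = 32.500000, DF = 0.817987, PV = 26.584574
  t = 3.0000: CF_t = 32.500000, DF = 0.785770, PV = 25.537536
  t = 3.5000: CF_t = 32.500000, DF = 0.754823, PV = 24.531734
  t = 4.0000: CF_t = 32.500000, DF = 0.725094, PV = 23.565547
  t = 4.5000: CF_t = 32.500000, DF = 0.696536, PV = 22.637413
  t = 5.0000: CF_t = 32.500000, DF = 0.669103, PV = 21.745834
  t = 5.5000: CF_t = 32.500000, DF = 0.642750, PV = 20.889370
  t = 6.0000: CF_t = 32.500000, DF = 0.617435, PV = 20.066638
  t = 6.5000: CF_t = 32.500000, DF = 0.593117, PV = 19.276309
  t = 7.0000: CF_t = 32.500000, DF = 0.569757, PV = 18.517107
  t = 7.5000: CF_t = 32.500000, DF = 0.547317, PV = 17.787807
  t = 8.0000: CF_t = 32.500000, DF = 0.525761, PV = 17.087231
  t = 8.5000: CF_t = 32.500000, DF = 0.505054, PV = 16.414247
  t = 9.0000: CF_t = 32.500000, DF = 0.485162, PV = 15.767768
  t = 9.5000: CF_t = 32.500000, DF = 0.466054, PV = 15.146751
  t = 10.0000: CF_t = 1032.500000, DF = 0.447698, PV = 462.248457
Price P = sum_t PV_t = 885.498420

Answer: Price = 885.4984


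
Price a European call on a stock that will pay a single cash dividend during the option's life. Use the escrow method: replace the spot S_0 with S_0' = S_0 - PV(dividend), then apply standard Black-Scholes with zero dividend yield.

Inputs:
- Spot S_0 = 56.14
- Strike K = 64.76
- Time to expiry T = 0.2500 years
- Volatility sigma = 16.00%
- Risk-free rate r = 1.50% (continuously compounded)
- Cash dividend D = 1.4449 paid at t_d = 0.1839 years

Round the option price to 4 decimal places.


Answer: Price = 0.0339

Derivation:
PV(D) = D * exp(-r * t_d) = 1.4449 * 0.99724530 = 1.44091974
S_0' = S_0 - PV(D) = 56.1400 - 1.44091974 = 54.69908026
d1 = (ln(S_0'/K) + (r + sigma^2/2)*T) / (sigma*sqrt(T)) = -2.02364042
d2 = d1 - sigma*sqrt(T) = -2.10364042
exp(-rT) = 0.99625702
N(d1) = 0.02150358; N(d2) = 0.01770491
C = S_0' * N(d1) - K * exp(-rT) * N(d2) = 54.69908026 * 0.02150358 - 64.7600 * 0.99625702 * 0.01770491 = 0.0339


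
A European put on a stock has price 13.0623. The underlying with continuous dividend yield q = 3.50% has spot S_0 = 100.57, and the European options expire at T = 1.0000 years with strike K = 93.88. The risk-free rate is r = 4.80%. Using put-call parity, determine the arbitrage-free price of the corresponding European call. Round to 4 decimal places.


Answer: Call price = 20.6930

Derivation:
Put-call parity: C - P = S_0 * exp(-qT) - K * exp(-rT).
S_0 * exp(-qT) = 100.5700 * 0.96560542 = 97.11093671
K * exp(-rT) = 93.8800 * 0.95313379 = 89.48019993
C = P + S*exp(-qT) - K*exp(-rT)
C = 13.0623 + 97.11093671 - 89.48019993 = 20.6930


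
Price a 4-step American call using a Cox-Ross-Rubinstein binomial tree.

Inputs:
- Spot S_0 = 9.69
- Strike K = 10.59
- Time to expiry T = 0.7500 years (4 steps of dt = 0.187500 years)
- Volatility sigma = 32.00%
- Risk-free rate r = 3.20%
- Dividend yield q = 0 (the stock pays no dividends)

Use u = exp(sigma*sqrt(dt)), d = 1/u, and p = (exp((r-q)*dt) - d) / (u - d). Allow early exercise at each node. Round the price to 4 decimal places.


Answer: Price = V(0,0) = 0.8527

Derivation:
dt = T/N = 0.187500
u = exp(sigma*sqrt(dt)) = 1.148623; d = 1/u = 0.870607
p = (exp((r-q)*dt) - d) / (u - d) = 0.487061
Discount per step: exp(-r*dt) = 0.994018
Stock lattice S(k, i) with i counting down-moves:
  k=0: S(0,0) = 9.6900
  k=1: S(1,0) = 11.1302; S(1,1) = 8.4362
  k=2: S(2,0) = 12.7844; S(2,1) = 9.6900; S(2,2) = 7.3446
  k=3: S(3,0) = 14.6844; S(3,1) = 11.1302; S(3,2) = 8.4362; S(3,3) = 6.3943
  k=4: S(4,0) = 16.8669; S(4,1) = 12.7844; S(4,2) = 9.6900; S(4,3) = 7.3446; S(4,4) = 5.5669
Terminal payoffs V(N, i) = max(S_T - K, 0):
  V(4,0) = 6.276859; V(4,1) = 2.194360; V(4,2) = 0.000000; V(4,3) = 0.000000; V(4,4) = 0.000000
Backward induction: V(k, i) = exp(-r*dt) * [p * V(k+1, i) + (1-p) * V(k+1, i+1)]; then take max(V_cont, immediate exercise) for American.
  V(3,0) = exp(-r*dt) * [p*6.276859 + (1-p)*2.194360] = 4.157763; exercise = 4.094413; V(3,0) = max -> 4.157763
  V(3,1) = exp(-r*dt) * [p*2.194360 + (1-p)*0.000000] = 1.062393; exercise = 0.540159; V(3,1) = max -> 1.062393
  V(3,2) = exp(-r*dt) * [p*0.000000 + (1-p)*0.000000] = 0.000000; exercise = 0.000000; V(3,2) = max -> 0.000000
  V(3,3) = exp(-r*dt) * [p*0.000000 + (1-p)*0.000000] = 0.000000; exercise = 0.000000; V(3,3) = max -> 0.000000
  V(2,0) = exp(-r*dt) * [p*4.157763 + (1-p)*1.062393] = 2.554652; exercise = 2.194360; V(2,0) = max -> 2.554652
  V(2,1) = exp(-r*dt) * [p*1.062393 + (1-p)*0.000000] = 0.514354; exercise = 0.000000; V(2,1) = max -> 0.514354
  V(2,2) = exp(-r*dt) * [p*0.000000 + (1-p)*0.000000] = 0.000000; exercise = 0.000000; V(2,2) = max -> 0.000000
  V(1,0) = exp(-r*dt) * [p*2.554652 + (1-p)*0.514354] = 1.499082; exercise = 0.540159; V(1,0) = max -> 1.499082
  V(1,1) = exp(-r*dt) * [p*0.514354 + (1-p)*0.000000] = 0.249023; exercise = 0.000000; V(1,1) = max -> 0.249023
  V(0,0) = exp(-r*dt) * [p*1.499082 + (1-p)*0.249023] = 0.852746; exercise = 0.000000; V(0,0) = max -> 0.852746


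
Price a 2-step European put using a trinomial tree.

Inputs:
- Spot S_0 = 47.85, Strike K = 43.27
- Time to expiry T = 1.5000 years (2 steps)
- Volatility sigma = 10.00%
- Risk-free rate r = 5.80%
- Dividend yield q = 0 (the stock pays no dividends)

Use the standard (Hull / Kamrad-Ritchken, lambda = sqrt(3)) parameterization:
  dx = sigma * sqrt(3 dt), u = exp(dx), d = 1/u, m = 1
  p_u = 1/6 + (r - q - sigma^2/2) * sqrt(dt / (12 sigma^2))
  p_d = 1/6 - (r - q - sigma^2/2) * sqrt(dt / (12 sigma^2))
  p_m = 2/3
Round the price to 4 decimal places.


Answer: Price = V(0,0) = 0.0954

Derivation:
dt = T/N = 0.750000; dx = sigma*sqrt(3*dt) = 0.150000
u = exp(dx) = 1.161834; d = 1/u = 0.860708
p_u = 0.299167, p_m = 0.666667, p_d = 0.034167
Discount per step: exp(-r*dt) = 0.957433
Stock lattice S(k, j) with j the centered position index:
  k=0: S(0,+0) = 47.8500
  k=1: S(1,-1) = 41.1849; S(1,+0) = 47.8500; S(1,+1) = 55.5938
  k=2: S(2,-2) = 35.4482; S(2,-1) = 41.1849; S(2,+0) = 47.8500; S(2,+1) = 55.5938; S(2,+2) = 64.5907
Terminal payoffs V(N, j) = max(K - S_T, 0):
  V(2,-2) = 7.821848; V(2,-1) = 2.085123; V(2,+0) = 0.000000; V(2,+1) = 0.000000; V(2,+2) = 0.000000
Backward induction: V(k, j) = exp(-r*dt) * [p_u * V(k+1, j+1) + p_m * V(k+1, j) + p_d * V(k+1, j-1)]
  V(1,-1) = exp(-r*dt) * [p_u*0.000000 + p_m*2.085123 + p_d*7.821848] = 1.586780
  V(1,+0) = exp(-r*dt) * [p_u*0.000000 + p_m*0.000000 + p_d*2.085123] = 0.068209
  V(1,+1) = exp(-r*dt) * [p_u*0.000000 + p_m*0.000000 + p_d*0.000000] = 0.000000
  V(0,+0) = exp(-r*dt) * [p_u*0.000000 + p_m*0.068209 + p_d*1.586780] = 0.095444


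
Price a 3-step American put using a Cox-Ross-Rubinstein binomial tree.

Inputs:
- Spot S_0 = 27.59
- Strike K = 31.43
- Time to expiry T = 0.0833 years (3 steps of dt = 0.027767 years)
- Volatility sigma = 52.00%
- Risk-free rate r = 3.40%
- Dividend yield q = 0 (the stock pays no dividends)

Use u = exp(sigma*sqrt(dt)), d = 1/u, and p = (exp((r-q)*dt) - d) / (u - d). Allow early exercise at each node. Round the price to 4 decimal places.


Answer: Price = V(0,0) = 4.2803

Derivation:
dt = T/N = 0.027767
u = exp(sigma*sqrt(dt)) = 1.090514; d = 1/u = 0.916999
p = (exp((r-q)*dt) - d) / (u - d) = 0.483795
Discount per step: exp(-r*dt) = 0.999056
Stock lattice S(k, i) with i counting down-moves:
  k=0: S(0,0) = 27.5900
  k=1: S(1,0) = 30.0873; S(1,1) = 25.3000
  k=2: S(2,0) = 32.8106; S(2,1) = 27.5900; S(2,2) = 23.2001
  k=3: S(3,0) = 35.7804; S(3,1) = 30.0873; S(3,2) = 25.3000; S(3,3) = 21.2744
Terminal payoffs V(N, i) = max(K - S_T, 0):
  V(3,0) = 0.000000; V(3,1) = 1.342713; V(3,2) = 6.130009; V(3,3) = 10.155580
Backward induction: V(k, i) = exp(-r*dt) * [p * V(k+1, i) + (1-p) * V(k+1, i+1)]; then take max(V_cont, immediate exercise) for American.
  V(2,0) = exp(-r*dt) * [p*0.000000 + (1-p)*1.342713] = 0.692462; exercise = 0.000000; V(2,0) = max -> 0.692462
  V(2,1) = exp(-r*dt) * [p*1.342713 + (1-p)*6.130009] = 3.810342; exercise = 3.840000; V(2,1) = max -> 3.840000
  V(2,2) = exp(-r*dt) * [p*6.130009 + (1-p)*10.155580] = 8.200285; exercise = 8.229943; V(2,2) = max -> 8.229943
  V(1,0) = exp(-r*dt) * [p*0.692462 + (1-p)*3.840000] = 2.315051; exercise = 1.342713; V(1,0) = max -> 2.315051
  V(1,1) = exp(-r*dt) * [p*3.840000 + (1-p)*8.229943] = 6.100351; exercise = 6.130009; V(1,1) = max -> 6.130009
  V(0,0) = exp(-r*dt) * [p*2.315051 + (1-p)*6.130009] = 4.280310; exercise = 3.840000; V(0,0) = max -> 4.280310
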